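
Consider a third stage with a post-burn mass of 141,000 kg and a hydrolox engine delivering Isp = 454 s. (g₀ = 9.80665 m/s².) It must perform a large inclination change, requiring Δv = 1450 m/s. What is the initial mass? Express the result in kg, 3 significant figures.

v_e = Isp · g₀ = 454 × 9.80665 = 4452.2 m/s.
Rocket equation: m₀/m_f = exp(Δv / v_e) = exp(1450 / 4452.2) = exp(0.3257) = 1.3850.
m₀ = m_f × 1.3850 = 141,000 × 1.3850 = 195,285 kg.

initial mass ≈ 195000 kg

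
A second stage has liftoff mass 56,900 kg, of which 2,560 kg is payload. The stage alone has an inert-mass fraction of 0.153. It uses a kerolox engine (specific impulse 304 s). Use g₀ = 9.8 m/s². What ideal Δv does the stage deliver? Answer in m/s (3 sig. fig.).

Stage wet mass = m₀ − payload = 56,900 − 2,560 = 54,340 kg.
Stage dry mass = ε × stage wet mass = 0.153 × 54,340 = 8,314.02 kg.
Burnout mass m_f = stage dry + payload = 8,314.02 + 2,560 = 10,874.02 kg.
v_e = Isp · g₀ = 304 × 9.8 = 2979.2 m/s.
From the ideal rocket equation, Δv = v_e · ln(56,900/10,874.02) = 2979.2 × ln(5.233) = 2979.2 × 1.6549 ≈ 4930 m/s.

Δv ≈ 4930 m/s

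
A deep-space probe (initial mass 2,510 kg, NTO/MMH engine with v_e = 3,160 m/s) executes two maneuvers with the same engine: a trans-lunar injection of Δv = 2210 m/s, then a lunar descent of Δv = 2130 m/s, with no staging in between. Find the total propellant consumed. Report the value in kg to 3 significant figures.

total propellant consumed ≈ 1870 kg

After the first burn: m = 2510 × exp(−2210/3160.0) = 2510 × 0.49690 = 1,247.22 kg.
After the second burn: m = 1,247.22 × exp(−2130/3160.0) = 1,247.22 × 0.50964 = 635.633 kg.
Total propellant = m₀ − m_final = 2510 − 635.633 = 1,874.367 kg.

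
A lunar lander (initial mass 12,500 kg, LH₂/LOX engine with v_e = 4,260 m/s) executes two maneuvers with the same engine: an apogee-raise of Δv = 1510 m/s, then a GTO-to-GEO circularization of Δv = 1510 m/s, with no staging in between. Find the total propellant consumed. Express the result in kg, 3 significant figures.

total propellant consumed ≈ 6350 kg

After the first burn: m = 12500 × exp(−1510/4260.0) = 12500 × 0.70155 = 8,769.38 kg.
After the second burn: m = 8,769.38 × exp(−1510/4260.0) = 8,769.38 × 0.70155 = 6,152.16 kg.
Total propellant = m₀ − m_final = 12500 − 6,152.16 = 6,347.84 kg.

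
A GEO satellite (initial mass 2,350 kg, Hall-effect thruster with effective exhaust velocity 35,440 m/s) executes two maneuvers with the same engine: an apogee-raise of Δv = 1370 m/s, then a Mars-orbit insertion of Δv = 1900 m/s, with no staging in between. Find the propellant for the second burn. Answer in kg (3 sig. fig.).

After the first burn: m = 2350 × exp(−1370/35440.0) = 2350 × 0.96208 = 2,260.89 kg.
After the second burn: m = 2,260.89 × exp(−1900/35440.0) = 2,260.89 × 0.94780 = 2,142.87 kg.
Second-burn propellant = 2,260.89 − 2,142.87 = 118.02 kg.

propellant for the second burn ≈ 118 kg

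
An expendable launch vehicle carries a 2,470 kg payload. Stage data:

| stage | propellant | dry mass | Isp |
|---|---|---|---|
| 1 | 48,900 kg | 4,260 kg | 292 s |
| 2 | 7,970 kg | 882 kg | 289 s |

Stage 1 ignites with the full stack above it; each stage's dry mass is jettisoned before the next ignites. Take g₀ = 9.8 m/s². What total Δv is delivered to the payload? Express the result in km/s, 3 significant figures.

Δv ≈ 7.51 km/s

Ignition mass of stage 1 = 48,900+4,260 + 7,970+882 + 2,470 = 64,482 kg.
Stage 1: m₀ = 64,482 kg, m_f = 64,482 − 48,900 = 15,582 kg; Δv = 292×9.8×ln(4.138) = 2861.6×1.4203 ≈ 4064 m/s.
Stage 2: m₀ = 11,322 kg, m_f = 11,322 − 7,970 = 3,352 kg; Δv = 289×9.8×ln(3.378) = 2832.2×1.2172 ≈ 3447 m/s.
Total Δv = 4064 + 3447 = 7511 m/s.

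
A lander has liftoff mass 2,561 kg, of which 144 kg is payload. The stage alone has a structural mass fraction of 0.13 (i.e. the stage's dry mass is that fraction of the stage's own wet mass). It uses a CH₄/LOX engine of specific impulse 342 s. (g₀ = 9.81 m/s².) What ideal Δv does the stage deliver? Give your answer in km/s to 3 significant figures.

Δv ≈ 5.77 km/s

Stage wet mass = m₀ − payload = 2,561 − 144 = 2,417 kg.
Stage dry mass = ε × stage wet mass = 0.13 × 2,417 = 314.21 kg.
Burnout mass m_f = stage dry + payload = 314.21 + 144 = 458.21 kg.
v_e = Isp · g₀ = 342 × 9.81 = 3355.0 m/s.
Δv = v_e · ln(2,561/458.21) = 3355.0 × ln(5.589) = 3355.0 × 1.7208 ≈ 5773 m/s.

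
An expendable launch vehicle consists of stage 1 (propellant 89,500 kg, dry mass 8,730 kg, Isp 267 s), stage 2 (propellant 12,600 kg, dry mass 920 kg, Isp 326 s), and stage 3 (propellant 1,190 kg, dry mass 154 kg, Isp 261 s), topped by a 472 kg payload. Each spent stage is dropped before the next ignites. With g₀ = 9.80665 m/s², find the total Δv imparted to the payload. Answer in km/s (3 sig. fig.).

Ignition mass of stage 1 = 89,500+8,730 + 12,600+920 + 1,190+154 + 472 = 113,566 kg.
Stage 1: m₀ = 113,566 kg, m_f = 113,566 − 89,500 = 24,066 kg; Δv = 267×9.80665×ln(4.719) = 2618.4×1.5516 ≈ 4063 m/s.
Stage 2: m₀ = 15,336 kg, m_f = 15,336 − 12,600 = 2,736 kg; Δv = 326×9.80665×ln(5.605) = 3197.0×1.7237 ≈ 5511 m/s.
Stage 3: m₀ = 1,816 kg, m_f = 1,816 − 1,190 = 626 kg; Δv = 261×9.80665×ln(2.901) = 2559.5×1.0650 ≈ 2726 m/s.
Total Δv = 4063 + 5511 + 2726 = 12300 m/s.

Δv ≈ 12.3 km/s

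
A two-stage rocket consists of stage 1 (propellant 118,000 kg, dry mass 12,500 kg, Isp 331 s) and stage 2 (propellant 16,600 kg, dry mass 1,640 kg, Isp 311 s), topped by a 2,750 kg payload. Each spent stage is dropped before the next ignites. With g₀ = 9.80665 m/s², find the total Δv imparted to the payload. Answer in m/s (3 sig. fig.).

Δv ≈ 9670 m/s

Ignition mass of stage 1 = 118,000+12,500 + 16,600+1,640 + 2,750 = 151,490 kg.
Stage 1: m₀ = 151,490 kg, m_f = 151,490 − 118,000 = 33,490 kg; Δv = 331×9.80665×ln(4.523) = 3246.0×1.5093 ≈ 4899 m/s.
Stage 2: m₀ = 20,990 kg, m_f = 20,990 − 16,600 = 4,390 kg; Δv = 311×9.80665×ln(4.781) = 3049.9×1.5647 ≈ 4772 m/s.
Total Δv = 4899 + 4772 = 9671 m/s.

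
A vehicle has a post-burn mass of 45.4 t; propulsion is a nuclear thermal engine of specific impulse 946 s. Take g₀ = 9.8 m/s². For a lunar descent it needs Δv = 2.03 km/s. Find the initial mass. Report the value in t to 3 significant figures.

initial mass ≈ 56.5 t

v_e = Isp · g₀ = 946 × 9.8 = 9270.8 m/s.
From the ideal rocket equation, m₀/m_f = exp(Δv / v_e) = exp(2030 / 9270.8) = exp(0.2190) = 1.2448.
m₀ = m_f × 1.2448 = 45.4 × 1.2448 = 56.5139 t.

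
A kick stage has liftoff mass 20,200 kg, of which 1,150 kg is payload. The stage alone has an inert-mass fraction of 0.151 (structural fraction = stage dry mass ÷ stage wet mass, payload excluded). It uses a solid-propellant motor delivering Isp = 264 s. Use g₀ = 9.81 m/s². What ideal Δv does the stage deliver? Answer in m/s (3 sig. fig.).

Stage wet mass = m₀ − payload = 20,200 − 1,150 = 19,050 kg.
Stage dry mass = ε × stage wet mass = 0.151 × 19,050 = 2,876.55 kg.
Burnout mass m_f = stage dry + payload = 2,876.55 + 1,150 = 4,026.55 kg.
v_e = Isp · g₀ = 264 × 9.81 = 2589.8 m/s.
Δv = v_e · ln(20,200/4,026.55) = 2589.8 × ln(5.017) = 2589.8 × 1.6128 ≈ 4177 m/s.

Δv ≈ 4180 m/s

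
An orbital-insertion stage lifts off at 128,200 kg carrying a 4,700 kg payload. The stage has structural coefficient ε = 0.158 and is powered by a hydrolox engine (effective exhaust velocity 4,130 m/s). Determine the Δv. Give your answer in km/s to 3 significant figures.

Stage wet mass = m₀ − payload = 128,200 − 4,700 = 123,500 kg.
Stage dry mass = ε × stage wet mass = 0.158 × 123,500 = 19,513 kg.
Burnout mass m_f = stage dry + payload = 19,513 + 4,700 = 24,213 kg.
Δv = v_e · ln(128,200/24,213) = 4130.0 × ln(5.295) = 4130.0 × 1.6667 ≈ 6883 m/s.

Δv ≈ 6.88 km/s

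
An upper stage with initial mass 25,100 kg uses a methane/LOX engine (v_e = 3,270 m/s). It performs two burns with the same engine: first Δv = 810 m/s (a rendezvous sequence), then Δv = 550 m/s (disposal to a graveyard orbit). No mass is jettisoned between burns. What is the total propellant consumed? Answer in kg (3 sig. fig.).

After the first burn: m = 25100 × exp(−810/3270.0) = 25100 × 0.78059 = 19,592.8 kg.
After the second burn: m = 19,592.8 × exp(−550/3270.0) = 19,592.8 × 0.84519 = 16,559.6 kg.
Total propellant = m₀ − m_final = 25100 − 16,559.6 = 8,540.4 kg.

total propellant consumed ≈ 8540 kg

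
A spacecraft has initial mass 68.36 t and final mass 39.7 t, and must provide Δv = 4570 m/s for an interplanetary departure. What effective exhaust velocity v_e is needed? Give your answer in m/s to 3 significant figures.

ln(m₀/m_f) = ln(68360/39700) = ln(1.722) = 0.5434.
From the ideal rocket equation, v_e = Δv / ln(m₀/m_f) = 4570 / 0.5434 = 8409.4 m/s.

v_e ≈ 8410 m/s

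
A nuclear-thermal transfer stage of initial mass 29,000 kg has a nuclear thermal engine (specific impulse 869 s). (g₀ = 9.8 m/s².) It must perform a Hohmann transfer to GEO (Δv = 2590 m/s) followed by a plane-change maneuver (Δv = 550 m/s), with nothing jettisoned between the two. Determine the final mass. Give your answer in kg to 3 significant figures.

final mass ≈ 20100 kg

v_e = Isp · g₀ = 869 × 9.8 = 8516.2 m/s.
After the first burn: m = 29000 × exp(−2590/8516.2) = 29000 × 0.73777 = 21,395.3 kg.
After the second burn: m = 21,395.3 × exp(−550/8516.2) = 21,395.3 × 0.93746 = 20,057.2 kg.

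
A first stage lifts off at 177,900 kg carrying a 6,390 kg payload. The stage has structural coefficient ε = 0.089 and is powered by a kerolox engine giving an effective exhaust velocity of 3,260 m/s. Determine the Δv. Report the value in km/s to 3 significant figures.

Stage wet mass = m₀ − payload = 177,900 − 6,390 = 171,510 kg.
Stage dry mass = ε × stage wet mass = 0.089 × 171,510 = 15,264.4 kg.
Burnout mass m_f = stage dry + payload = 15,264.4 + 6,390 = 21,654.4 kg.
By the Tsiolkovsky rocket equation, Δv = v_e · ln(177,900/21,654.4) = 3260.0 × ln(8.215) = 3260.0 × 2.1060 ≈ 6866 m/s.

Δv ≈ 6.87 km/s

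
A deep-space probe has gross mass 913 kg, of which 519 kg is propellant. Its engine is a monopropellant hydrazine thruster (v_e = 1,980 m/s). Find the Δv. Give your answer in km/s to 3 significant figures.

Δv ≈ 1.66 km/s

m_f = m₀ − m_prop = 913 − 519 = 394 kg.
Using Δv = v_e ln(m₀/m_f): Δv = v_e · ln(m₀/m_f) = 1980.0 × ln(2.317) = 1980.0 × 0.8404 ≈ 1664.0 m/s.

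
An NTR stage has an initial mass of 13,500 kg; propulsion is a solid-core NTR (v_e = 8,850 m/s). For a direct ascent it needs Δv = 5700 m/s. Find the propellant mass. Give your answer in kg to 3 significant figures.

propellant mass ≈ 6410 kg

Rocket equation: m₀/m_f = exp(Δv / v_e) = exp(5700 / 8850.0) = exp(0.6441) = 1.9042.
m_f = 13,500 / 1.9042 = 7,089.59 kg, so propellant = m₀ − m_f = 13,500 − 7,089.59 = 6,410.41 kg.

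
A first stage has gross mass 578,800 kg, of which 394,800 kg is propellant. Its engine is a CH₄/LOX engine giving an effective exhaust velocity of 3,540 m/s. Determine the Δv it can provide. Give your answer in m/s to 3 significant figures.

m_f = m₀ − m_prop = 578,800 − 394,800 = 184,000 kg.
Using Δv = v_e ln(m₀/m_f): Δv = v_e · ln(m₀/m_f) = 3540.0 × ln(3.146) = 3540.0 × 1.1460 ≈ 4056.9 m/s.

Δv ≈ 4060 m/s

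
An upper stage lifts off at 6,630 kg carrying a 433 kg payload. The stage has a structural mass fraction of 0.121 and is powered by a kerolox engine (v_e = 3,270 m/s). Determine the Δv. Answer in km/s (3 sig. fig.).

Stage wet mass = m₀ − payload = 6,630 − 433 = 6,197 kg.
Stage dry mass = ε × stage wet mass = 0.121 × 6,197 = 749.837 kg.
Burnout mass m_f = stage dry + payload = 749.837 + 433 = 1,182.837 kg.
Δv = v_e · ln(6,630/1,182.837) = 3270.0 × ln(5.605) = 3270.0 × 1.7237 ≈ 5636 m/s.

Δv ≈ 5.64 km/s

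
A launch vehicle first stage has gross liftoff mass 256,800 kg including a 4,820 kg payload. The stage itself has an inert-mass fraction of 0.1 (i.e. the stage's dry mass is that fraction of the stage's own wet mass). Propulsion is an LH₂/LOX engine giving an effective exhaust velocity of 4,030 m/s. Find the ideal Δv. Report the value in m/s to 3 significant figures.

Stage wet mass = m₀ − payload = 256,800 − 4,820 = 251,980 kg.
Stage dry mass = ε × stage wet mass = 0.1 × 251,980 = 25,198 kg.
Burnout mass m_f = stage dry + payload = 25,198 + 4,820 = 30,018 kg.
By the Tsiolkovsky rocket equation, Δv = v_e · ln(256,800/30,018) = 4030.0 × ln(8.555) = 4030.0 × 2.1465 ≈ 8650 m/s.

Δv ≈ 8650 m/s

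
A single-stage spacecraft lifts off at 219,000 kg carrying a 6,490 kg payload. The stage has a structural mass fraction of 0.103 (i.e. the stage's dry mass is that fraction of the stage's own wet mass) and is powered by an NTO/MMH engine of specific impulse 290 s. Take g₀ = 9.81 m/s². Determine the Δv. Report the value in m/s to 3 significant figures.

Stage wet mass = m₀ − payload = 219,000 − 6,490 = 212,510 kg.
Stage dry mass = ε × stage wet mass = 0.103 × 212,510 = 21,888.5 kg.
Burnout mass m_f = stage dry + payload = 21,888.5 + 6,490 = 28,378.5 kg.
v_e = Isp · g₀ = 290 × 9.81 = 2844.9 m/s.
Δv = v_e · ln(219,000/28,378.5) = 2844.9 × ln(7.717) = 2844.9 × 2.0434 ≈ 5813 m/s.

Δv ≈ 5810 m/s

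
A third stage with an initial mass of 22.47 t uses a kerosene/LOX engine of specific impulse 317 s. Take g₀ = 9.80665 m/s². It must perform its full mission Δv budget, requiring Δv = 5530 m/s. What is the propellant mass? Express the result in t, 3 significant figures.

v_e = Isp · g₀ = 317 × 9.80665 = 3108.7 m/s.
m₀/m_f = exp(Δv / v_e) = exp(5530 / 3108.7) = exp(1.7789) = 5.9232.
m_f = 22.47 / 5.9232 = 3.79356 t, so propellant = m₀ − m_f = 22.47 − 3.79356 = 18.67644 t.

propellant mass ≈ 18.7 t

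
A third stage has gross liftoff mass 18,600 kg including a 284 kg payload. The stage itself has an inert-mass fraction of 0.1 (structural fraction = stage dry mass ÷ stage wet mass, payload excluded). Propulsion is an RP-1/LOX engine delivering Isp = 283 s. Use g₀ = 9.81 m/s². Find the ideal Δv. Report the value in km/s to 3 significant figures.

Stage wet mass = m₀ − payload = 18,600 − 284 = 18,316 kg.
Stage dry mass = ε × stage wet mass = 0.1 × 18,316 = 1,831.6 kg.
Burnout mass m_f = stage dry + payload = 1,831.6 + 284 = 2,115.6 kg.
v_e = Isp · g₀ = 283 × 9.81 = 2776.2 m/s.
Using Δv = v_e ln(m₀/m_f): Δv = v_e · ln(18,600/2,115.6) = 2776.2 × ln(8.792) = 2776.2 × 2.1738 ≈ 6035 m/s.

Δv ≈ 6.04 km/s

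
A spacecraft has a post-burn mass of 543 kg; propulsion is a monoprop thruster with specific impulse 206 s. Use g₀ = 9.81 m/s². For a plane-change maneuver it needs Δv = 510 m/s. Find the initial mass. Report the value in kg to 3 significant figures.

v_e = Isp · g₀ = 206 × 9.81 = 2020.9 m/s.
Rocket equation: m₀/m_f = exp(Δv / v_e) = exp(510 / 2020.9) = exp(0.2524) = 1.2871.
m₀ = m_f × 1.2871 = 543 × 1.2871 = 698.895 kg.

initial mass ≈ 699 kg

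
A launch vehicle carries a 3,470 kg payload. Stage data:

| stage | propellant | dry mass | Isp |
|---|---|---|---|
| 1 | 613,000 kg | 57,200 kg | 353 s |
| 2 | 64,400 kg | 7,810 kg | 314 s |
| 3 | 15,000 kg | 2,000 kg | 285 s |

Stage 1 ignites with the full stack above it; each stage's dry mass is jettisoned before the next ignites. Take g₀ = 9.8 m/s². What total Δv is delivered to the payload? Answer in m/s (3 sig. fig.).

Ignition mass of stage 1 = 613,000+57,200 + 64,400+7,810 + 15,000+2,000 + 3,470 = 762,880 kg.
Stage 1: m₀ = 762,880 kg, m_f = 762,880 − 613,000 = 149,880 kg; Δv = 353×9.8×ln(5.09) = 3459.4×1.6273 ≈ 5629 m/s.
Stage 2: m₀ = 92,680 kg, m_f = 92,680 − 64,400 = 28,280 kg; Δv = 314×9.8×ln(3.277) = 3077.2×1.1870 ≈ 3653 m/s.
Stage 3: m₀ = 20,470 kg, m_f = 20,470 − 15,000 = 5,470 kg; Δv = 285×9.8×ln(3.742) = 2793.0×1.3197 ≈ 3686 m/s.
Total Δv = 5629 + 3653 + 3686 = 12968 m/s.

Δv ≈ 13000 m/s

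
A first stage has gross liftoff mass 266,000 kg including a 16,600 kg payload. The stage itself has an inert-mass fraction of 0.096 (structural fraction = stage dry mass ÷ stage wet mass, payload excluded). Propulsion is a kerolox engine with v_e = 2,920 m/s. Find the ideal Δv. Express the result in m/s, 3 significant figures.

Stage wet mass = m₀ − payload = 266,000 − 16,600 = 249,400 kg.
Stage dry mass = ε × stage wet mass = 0.096 × 249,400 = 23,942.4 kg.
Burnout mass m_f = stage dry + payload = 23,942.4 + 16,600 = 40,542.4 kg.
From the ideal rocket equation, Δv = v_e · ln(266,000/40,542.4) = 2920.0 × ln(6.561) = 2920.0 × 1.8811 ≈ 5493 m/s.

Δv ≈ 5490 m/s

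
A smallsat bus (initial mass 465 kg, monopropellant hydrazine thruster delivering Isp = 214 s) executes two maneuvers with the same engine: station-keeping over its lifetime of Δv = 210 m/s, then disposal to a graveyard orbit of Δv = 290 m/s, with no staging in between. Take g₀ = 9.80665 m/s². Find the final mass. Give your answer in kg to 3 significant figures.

final mass ≈ 366 kg

v_e = Isp · g₀ = 214 × 9.80665 = 2098.6 m/s.
After the first burn: m = 465 × exp(−210/2098.6) = 465 × 0.90478 = 420.723 kg.
After the second burn: m = 420.723 × exp(−290/2098.6) = 420.723 × 0.87094 = 366.424 kg.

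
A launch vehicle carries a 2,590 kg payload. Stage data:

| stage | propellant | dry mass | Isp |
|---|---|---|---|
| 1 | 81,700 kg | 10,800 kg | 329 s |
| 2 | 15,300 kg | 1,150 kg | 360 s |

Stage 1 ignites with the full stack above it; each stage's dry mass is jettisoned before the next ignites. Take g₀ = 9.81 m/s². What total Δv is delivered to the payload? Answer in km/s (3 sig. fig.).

Ignition mass of stage 1 = 81,700+10,800 + 15,300+1,150 + 2,590 = 111,540 kg.
Stage 1: m₀ = 111,540 kg, m_f = 111,540 − 81,700 = 29,840 kg; Δv = 329×9.81×ln(3.738) = 3227.5×1.3185 ≈ 4256 m/s.
Stage 2: m₀ = 19,040 kg, m_f = 19,040 − 15,300 = 3,740 kg; Δv = 360×9.81×ln(5.091) = 3531.6×1.6275 ≈ 5748 m/s.
Total Δv = 4256 + 5748 = 10004 m/s.

Δv ≈ 10.0 km/s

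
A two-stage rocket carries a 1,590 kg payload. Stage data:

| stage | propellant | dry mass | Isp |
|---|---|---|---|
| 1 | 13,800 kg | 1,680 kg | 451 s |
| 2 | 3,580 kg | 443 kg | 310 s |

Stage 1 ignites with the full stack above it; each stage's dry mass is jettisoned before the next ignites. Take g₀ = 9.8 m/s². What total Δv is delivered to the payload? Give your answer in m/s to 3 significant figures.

Δv ≈ 7780 m/s

Ignition mass of stage 1 = 13,800+1,680 + 3,580+443 + 1,590 = 21,093 kg.
Stage 1: m₀ = 21,093 kg, m_f = 21,093 − 13,800 = 7,293 kg; Δv = 451×9.8×ln(2.892) = 4419.8×1.0620 ≈ 4694 m/s.
Stage 2: m₀ = 5,613 kg, m_f = 5,613 − 3,580 = 2,033 kg; Δv = 310×9.8×ln(2.761) = 3038.0×1.0156 ≈ 3085 m/s.
Total Δv = 4694 + 3085 = 7779 m/s.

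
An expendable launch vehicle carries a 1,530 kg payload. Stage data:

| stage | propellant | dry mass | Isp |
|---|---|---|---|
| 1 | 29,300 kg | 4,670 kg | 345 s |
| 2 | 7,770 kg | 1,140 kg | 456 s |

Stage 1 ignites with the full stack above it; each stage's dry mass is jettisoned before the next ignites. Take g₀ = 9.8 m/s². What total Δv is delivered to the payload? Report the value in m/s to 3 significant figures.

Ignition mass of stage 1 = 29,300+4,670 + 7,770+1,140 + 1,530 = 44,410 kg.
Stage 1: m₀ = 44,410 kg, m_f = 44,410 − 29,300 = 15,110 kg; Δv = 345×9.8×ln(2.939) = 3381.0×1.0781 ≈ 3645 m/s.
Stage 2: m₀ = 10,440 kg, m_f = 10,440 − 7,770 = 2,670 kg; Δv = 456×9.8×ln(3.91) = 4468.8×1.3636 ≈ 6094 m/s.
Total Δv = 3645 + 6094 = 9739 m/s.

Δv ≈ 9740 m/s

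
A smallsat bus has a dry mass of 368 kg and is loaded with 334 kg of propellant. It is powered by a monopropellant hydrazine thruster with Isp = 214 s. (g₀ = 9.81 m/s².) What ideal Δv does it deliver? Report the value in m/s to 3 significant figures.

Δv ≈ 1360 m/s

v_e = Isp · g₀ = 214 × 9.81 = 2099.3 m/s.
m₀ = m_dry + m_prop = 368 + 334 = 702 kg.
Δv = v_e · ln(m₀/m_f) = 2099.3 × ln(1.908) = 2099.3 × 0.6459 ≈ 1355.9 m/s.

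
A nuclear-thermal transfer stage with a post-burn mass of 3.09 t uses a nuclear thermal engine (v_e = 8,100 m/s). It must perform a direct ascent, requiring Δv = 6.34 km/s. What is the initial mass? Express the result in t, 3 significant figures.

initial mass ≈ 6.76 t

Using Δv = v_e ln(m₀/m_f): m₀/m_f = exp(Δv / v_e) = exp(6340 / 8100.0) = exp(0.7827) = 2.1874.
m₀ = m_f × 2.1874 = 3.09 × 2.1874 = 6.75907 t.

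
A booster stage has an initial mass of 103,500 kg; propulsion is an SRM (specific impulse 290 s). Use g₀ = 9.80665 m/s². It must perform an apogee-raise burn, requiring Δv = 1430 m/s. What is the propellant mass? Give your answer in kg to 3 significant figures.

v_e = Isp · g₀ = 290 × 9.80665 = 2843.9 m/s.
m₀/m_f = exp(Δv / v_e) = exp(1430 / 2843.9) = exp(0.5028) = 1.6534.
m_f = 103,500 / 1.6534 = 62,598.3 kg, so propellant = m₀ − m_f = 103,500 − 62,598.3 = 40,901.7 kg.

propellant mass ≈ 40900 kg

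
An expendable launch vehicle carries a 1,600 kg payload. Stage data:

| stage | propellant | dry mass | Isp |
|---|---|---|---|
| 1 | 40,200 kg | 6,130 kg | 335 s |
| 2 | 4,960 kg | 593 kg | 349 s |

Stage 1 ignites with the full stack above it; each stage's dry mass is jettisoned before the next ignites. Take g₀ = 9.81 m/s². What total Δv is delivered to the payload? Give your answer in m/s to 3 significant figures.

Ignition mass of stage 1 = 40,200+6,130 + 4,960+593 + 1,600 = 53,483 kg.
Stage 1: m₀ = 53,483 kg, m_f = 53,483 − 40,200 = 13,283 kg; Δv = 335×9.81×ln(4.026) = 3286.4×1.3929 ≈ 4577 m/s.
Stage 2: m₀ = 7,153 kg, m_f = 7,153 − 4,960 = 2,193 kg; Δv = 349×9.81×ln(3.262) = 3423.7×1.1823 ≈ 4048 m/s.
Total Δv = 4577 + 4048 = 8625 m/s.

Δv ≈ 8630 m/s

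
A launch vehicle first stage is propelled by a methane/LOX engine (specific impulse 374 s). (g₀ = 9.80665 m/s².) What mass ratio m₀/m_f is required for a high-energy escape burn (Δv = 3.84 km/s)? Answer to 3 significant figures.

v_e = Isp · g₀ = 374 × 9.80665 = 3667.7 m/s.
m₀/m_f = exp(Δv / v_e) = exp(3840 / 3667.7) = exp(1.0470) = 2.8490.

mass ratio ≈ 2.85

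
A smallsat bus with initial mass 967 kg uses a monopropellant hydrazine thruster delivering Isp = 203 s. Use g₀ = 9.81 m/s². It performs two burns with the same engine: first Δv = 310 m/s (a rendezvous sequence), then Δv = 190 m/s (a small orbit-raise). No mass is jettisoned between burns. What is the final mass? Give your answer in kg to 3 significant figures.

final mass ≈ 752 kg

v_e = Isp · g₀ = 203 × 9.81 = 1991.4 m/s.
After the first burn: m = 967 × exp(−310/1991.4) = 967 × 0.85584 = 827.597 kg.
After the second burn: m = 827.597 × exp(−190/1991.4) = 827.597 × 0.90900 = 752.286 kg.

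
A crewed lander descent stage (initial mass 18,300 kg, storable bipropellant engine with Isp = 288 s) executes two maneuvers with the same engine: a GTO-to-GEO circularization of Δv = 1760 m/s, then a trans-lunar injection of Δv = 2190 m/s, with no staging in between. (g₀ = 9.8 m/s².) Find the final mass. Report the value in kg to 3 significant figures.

final mass ≈ 4510 kg

v_e = Isp · g₀ = 288 × 9.8 = 2822.4 m/s.
After the first burn: m = 18300 × exp(−1760/2822.4) = 18300 × 0.53602 = 9,809.17 kg.
After the second burn: m = 9,809.17 × exp(−2190/2822.4) = 9,809.17 × 0.46027 = 4,514.87 kg.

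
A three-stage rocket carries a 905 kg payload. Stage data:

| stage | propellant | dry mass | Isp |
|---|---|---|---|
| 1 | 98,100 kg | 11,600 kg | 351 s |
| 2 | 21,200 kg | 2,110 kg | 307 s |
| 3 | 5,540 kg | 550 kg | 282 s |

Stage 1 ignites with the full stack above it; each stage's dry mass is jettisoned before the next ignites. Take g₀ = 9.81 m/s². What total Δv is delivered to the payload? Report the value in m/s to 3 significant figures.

Δv ≈ 12100 m/s

Ignition mass of stage 1 = 98,100+11,600 + 21,200+2,110 + 5,540+550 + 905 = 140,005 kg.
Stage 1: m₀ = 140,005 kg, m_f = 140,005 − 98,100 = 41,905 kg; Δv = 351×9.81×ln(3.341) = 3443.3×1.2063 ≈ 4154 m/s.
Stage 2: m₀ = 30,305 kg, m_f = 30,305 − 21,200 = 9,105 kg; Δv = 307×9.81×ln(3.328) = 3011.7×1.2025 ≈ 3622 m/s.
Stage 3: m₀ = 6,995 kg, m_f = 6,995 − 5,540 = 1,455 kg; Δv = 282×9.81×ln(4.808) = 2766.4×1.5702 ≈ 4344 m/s.
Total Δv = 4154 + 3622 + 4344 = 12120 m/s.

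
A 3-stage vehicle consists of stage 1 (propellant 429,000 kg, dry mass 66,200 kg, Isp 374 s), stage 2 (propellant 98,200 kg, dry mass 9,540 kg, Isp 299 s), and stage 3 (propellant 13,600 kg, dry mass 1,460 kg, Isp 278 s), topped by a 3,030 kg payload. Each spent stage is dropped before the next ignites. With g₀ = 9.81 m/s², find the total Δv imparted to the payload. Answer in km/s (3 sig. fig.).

Ignition mass of stage 1 = 429,000+66,200 + 98,200+9,540 + 13,600+1,460 + 3,030 = 621,030 kg.
Stage 1: m₀ = 621,030 kg, m_f = 621,030 − 429,000 = 192,030 kg; Δv = 374×9.81×ln(3.234) = 3668.9×1.1737 ≈ 4306 m/s.
Stage 2: m₀ = 125,830 kg, m_f = 125,830 − 98,200 = 27,630 kg; Δv = 299×9.81×ln(4.554) = 2933.2×1.5160 ≈ 4447 m/s.
Stage 3: m₀ = 18,090 kg, m_f = 18,090 − 13,600 = 4,490 kg; Δv = 278×9.81×ln(4.029) = 2727.2×1.3935 ≈ 3800 m/s.
Total Δv = 4306 + 4447 + 3800 = 12553 m/s.

Δv ≈ 12.6 km/s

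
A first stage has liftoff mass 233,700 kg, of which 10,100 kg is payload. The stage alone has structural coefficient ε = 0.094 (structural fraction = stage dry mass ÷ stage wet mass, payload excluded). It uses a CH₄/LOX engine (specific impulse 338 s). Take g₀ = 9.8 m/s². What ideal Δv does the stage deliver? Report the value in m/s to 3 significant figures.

Stage wet mass = m₀ − payload = 233,700 − 10,100 = 223,600 kg.
Stage dry mass = ε × stage wet mass = 0.094 × 223,600 = 21,018.4 kg.
Burnout mass m_f = stage dry + payload = 21,018.4 + 10,100 = 31,118.4 kg.
v_e = Isp · g₀ = 338 × 9.8 = 3312.4 m/s.
By the Tsiolkovsky rocket equation, Δv = v_e · ln(233,700/31,118.4) = 3312.4 × ln(7.51) = 3312.4 × 2.0162 ≈ 6679 m/s.

Δv ≈ 6680 m/s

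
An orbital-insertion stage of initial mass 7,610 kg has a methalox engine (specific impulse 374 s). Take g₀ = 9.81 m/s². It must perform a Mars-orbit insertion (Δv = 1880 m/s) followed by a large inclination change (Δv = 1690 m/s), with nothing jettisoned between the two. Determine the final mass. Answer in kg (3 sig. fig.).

final mass ≈ 2880 kg

v_e = Isp · g₀ = 374 × 9.81 = 3668.9 m/s.
After the first burn: m = 7610 × exp(−1880/3668.9) = 7610 × 0.59905 = 4,558.77 kg.
After the second burn: m = 4,558.77 × exp(−1690/3668.9) = 4,558.77 × 0.63089 = 2,876.08 kg.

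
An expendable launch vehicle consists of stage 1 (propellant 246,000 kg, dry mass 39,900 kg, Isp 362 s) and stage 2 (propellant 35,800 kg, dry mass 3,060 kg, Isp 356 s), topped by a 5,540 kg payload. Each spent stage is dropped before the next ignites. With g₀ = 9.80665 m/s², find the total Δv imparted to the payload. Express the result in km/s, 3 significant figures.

Δv ≈ 10.6 km/s

Ignition mass of stage 1 = 246,000+39,900 + 35,800+3,060 + 5,540 = 330,300 kg.
Stage 1: m₀ = 330,300 kg, m_f = 330,300 − 246,000 = 84,300 kg; Δv = 362×9.80665×ln(3.918) = 3550.0×1.3656 ≈ 4848 m/s.
Stage 2: m₀ = 44,400 kg, m_f = 44,400 − 35,800 = 8,600 kg; Δv = 356×9.80665×ln(5.163) = 3491.2×1.6415 ≈ 5731 m/s.
Total Δv = 4848 + 5731 = 10579 m/s.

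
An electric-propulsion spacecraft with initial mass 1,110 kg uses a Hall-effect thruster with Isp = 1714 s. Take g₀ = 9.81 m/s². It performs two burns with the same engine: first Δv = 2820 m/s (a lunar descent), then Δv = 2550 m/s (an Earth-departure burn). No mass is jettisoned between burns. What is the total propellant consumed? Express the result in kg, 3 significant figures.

total propellant consumed ≈ 303 kg

v_e = Isp · g₀ = 1714 × 9.81 = 16814.3 m/s.
After the first burn: m = 1110 × exp(−2820/16814.3) = 1110 × 0.84560 = 938.616 kg.
After the second burn: m = 938.616 × exp(−2550/16814.3) = 938.616 × 0.85928 = 806.534 kg.
Total propellant = m₀ − m_final = 1110 − 806.534 = 303.466 kg.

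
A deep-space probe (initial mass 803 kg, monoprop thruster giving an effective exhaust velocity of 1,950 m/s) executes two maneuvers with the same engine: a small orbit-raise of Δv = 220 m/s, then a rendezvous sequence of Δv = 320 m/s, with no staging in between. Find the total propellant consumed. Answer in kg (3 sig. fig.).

total propellant consumed ≈ 194 kg

After the first burn: m = 803 × exp(−220/1950.0) = 803 × 0.89331 = 717.328 kg.
After the second burn: m = 717.328 × exp(−320/1950.0) = 717.328 × 0.84865 = 608.76 kg.
Total propellant = m₀ − m_final = 803 − 608.76 = 194.24 kg.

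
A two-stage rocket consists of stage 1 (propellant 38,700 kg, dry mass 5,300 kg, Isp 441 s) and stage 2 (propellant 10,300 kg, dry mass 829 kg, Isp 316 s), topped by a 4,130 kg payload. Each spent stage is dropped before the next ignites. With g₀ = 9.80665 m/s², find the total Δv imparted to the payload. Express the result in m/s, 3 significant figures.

Ignition mass of stage 1 = 38,700+5,300 + 10,300+829 + 4,130 = 59,259 kg.
Stage 1: m₀ = 59,259 kg, m_f = 59,259 − 38,700 = 20,559 kg; Δv = 441×9.80665×ln(2.882) = 4324.7×1.0586 ≈ 4578 m/s.
Stage 2: m₀ = 15,259 kg, m_f = 15,259 − 10,300 = 4,959 kg; Δv = 316×9.80665×ln(3.077) = 3098.9×1.1240 ≈ 3483 m/s.
Total Δv = 4578 + 3483 = 8061 m/s.

Δv ≈ 8060 m/s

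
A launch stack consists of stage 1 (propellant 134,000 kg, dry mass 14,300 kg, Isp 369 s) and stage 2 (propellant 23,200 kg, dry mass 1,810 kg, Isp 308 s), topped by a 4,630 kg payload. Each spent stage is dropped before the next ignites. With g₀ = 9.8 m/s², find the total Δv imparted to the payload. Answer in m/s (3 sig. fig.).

Δv ≈ 9670 m/s

Ignition mass of stage 1 = 134,000+14,300 + 23,200+1,810 + 4,630 = 177,940 kg.
Stage 1: m₀ = 177,940 kg, m_f = 177,940 − 134,000 = 43,940 kg; Δv = 369×9.8×ln(4.05) = 3616.2×1.3986 ≈ 5058 m/s.
Stage 2: m₀ = 29,640 kg, m_f = 29,640 − 23,200 = 6,440 kg; Δv = 308×9.8×ln(4.602) = 3018.4×1.5266 ≈ 4608 m/s.
Total Δv = 5058 + 4608 = 9666 m/s.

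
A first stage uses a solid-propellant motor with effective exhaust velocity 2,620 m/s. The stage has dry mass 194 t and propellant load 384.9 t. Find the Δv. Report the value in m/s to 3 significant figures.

m₀ = m_dry + m_prop = 194 + 384.9 = 578.9 t.
Δv = v_e · ln(m₀/m_f) = 2620.0 × ln(2.984) = 2620.0 × 1.0933 ≈ 2864.4 m/s.

Δv ≈ 2860 m/s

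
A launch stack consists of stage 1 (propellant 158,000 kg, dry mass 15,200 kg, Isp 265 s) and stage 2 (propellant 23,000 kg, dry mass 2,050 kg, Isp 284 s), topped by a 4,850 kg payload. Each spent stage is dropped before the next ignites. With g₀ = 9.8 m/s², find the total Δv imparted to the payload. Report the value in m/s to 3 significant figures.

Ignition mass of stage 1 = 158,000+15,200 + 23,000+2,050 + 4,850 = 203,100 kg.
Stage 1: m₀ = 203,100 kg, m_f = 203,100 − 158,000 = 45,100 kg; Δv = 265×9.8×ln(4.503) = 2597.0×1.5048 ≈ 3908 m/s.
Stage 2: m₀ = 29,900 kg, m_f = 29,900 − 23,000 = 6,900 kg; Δv = 284×9.8×ln(4.333) = 2783.2×1.4663 ≈ 4081 m/s.
Total Δv = 3908 + 4081 = 7989 m/s.

Δv ≈ 7990 m/s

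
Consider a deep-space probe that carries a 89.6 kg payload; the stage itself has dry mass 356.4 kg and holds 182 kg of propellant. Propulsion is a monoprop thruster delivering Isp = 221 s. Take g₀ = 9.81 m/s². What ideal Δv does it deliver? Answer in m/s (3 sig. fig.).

v_e = Isp · g₀ = 221 × 9.81 = 2168.0 m/s.
m₀ = payload + dry + propellant = 89.6 + 356.4 + 182 = 628 kg.
m_f = payload + dry = 89.6 + 356.4 = 446 kg.
Using Δv = v_e ln(m₀/m_f): Δv = v_e · ln(m₀/m_f) = 2168.0 × ln(1.408) = 2168.0 × 0.3422 ≈ 741.9 m/s.

Δv ≈ 742 m/s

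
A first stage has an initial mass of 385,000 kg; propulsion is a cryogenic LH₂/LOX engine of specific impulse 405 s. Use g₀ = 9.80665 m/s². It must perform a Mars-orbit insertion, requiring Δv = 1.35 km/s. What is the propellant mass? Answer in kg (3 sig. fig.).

v_e = Isp · g₀ = 405 × 9.80665 = 3971.7 m/s.
m₀/m_f = exp(Δv / v_e) = exp(1350 / 3971.7) = exp(0.3399) = 1.4048.
m_f = 385,000 / 1.4048 = 274,060 kg, so propellant = m₀ − m_f = 385,000 − 274,060 = 110,940 kg.

propellant mass ≈ 111000 kg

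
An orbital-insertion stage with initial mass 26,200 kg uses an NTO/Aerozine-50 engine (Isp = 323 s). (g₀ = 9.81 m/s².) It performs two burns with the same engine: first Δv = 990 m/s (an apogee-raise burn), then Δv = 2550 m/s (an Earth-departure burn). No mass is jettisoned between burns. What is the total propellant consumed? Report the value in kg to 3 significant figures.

v_e = Isp · g₀ = 323 × 9.81 = 3168.6 m/s.
After the first burn: m = 26200 × exp(−990/3168.6) = 26200 × 0.73166 = 19,169.5 kg.
After the second burn: m = 19,169.5 × exp(−2550/3168.6) = 19,169.5 × 0.44719 = 8,572.41 kg.
Total propellant = m₀ − m_final = 26200 − 8,572.41 = 17,627.59 kg.

total propellant consumed ≈ 17600 kg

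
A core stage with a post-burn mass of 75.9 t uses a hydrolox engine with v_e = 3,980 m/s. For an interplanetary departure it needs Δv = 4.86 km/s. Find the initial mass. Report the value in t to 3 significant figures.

m₀/m_f = exp(Δv / v_e) = exp(4860 / 3980.0) = exp(1.2211) = 3.3909.
m₀ = m_f × 3.3909 = 75.9 × 3.3909 = 257.369 t.

initial mass ≈ 257 t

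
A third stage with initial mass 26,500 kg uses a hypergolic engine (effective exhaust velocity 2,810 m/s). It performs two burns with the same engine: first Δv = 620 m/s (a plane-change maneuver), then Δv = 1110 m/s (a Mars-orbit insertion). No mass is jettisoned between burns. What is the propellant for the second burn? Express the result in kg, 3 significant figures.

propellant for the second burn ≈ 6940 kg

After the first burn: m = 26500 × exp(−620/2810.0) = 26500 × 0.80200 = 21,253 kg.
After the second burn: m = 21,253 × exp(−1110/2810.0) = 21,253 × 0.67367 = 14,317.5 kg.
Second-burn propellant = 21,253 − 14,317.5 = 6,935.5 kg.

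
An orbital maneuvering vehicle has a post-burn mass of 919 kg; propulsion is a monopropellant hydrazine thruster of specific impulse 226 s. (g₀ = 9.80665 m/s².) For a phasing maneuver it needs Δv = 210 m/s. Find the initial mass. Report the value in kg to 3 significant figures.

initial mass ≈ 1010 kg

v_e = Isp · g₀ = 226 × 9.80665 = 2216.3 m/s.
m₀/m_f = exp(Δv / v_e) = exp(210 / 2216.3) = exp(0.0948) = 1.0994.
m₀ = m_f × 1.0994 = 919 × 1.0994 = 1,010.35 kg.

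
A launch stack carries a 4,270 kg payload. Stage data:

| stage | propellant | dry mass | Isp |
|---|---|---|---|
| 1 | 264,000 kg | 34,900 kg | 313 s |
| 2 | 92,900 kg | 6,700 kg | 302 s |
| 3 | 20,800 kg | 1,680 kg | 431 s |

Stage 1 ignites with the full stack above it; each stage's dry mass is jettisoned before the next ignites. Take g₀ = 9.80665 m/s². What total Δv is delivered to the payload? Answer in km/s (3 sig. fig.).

Ignition mass of stage 1 = 264,000+34,900 + 92,900+6,700 + 20,800+1,680 + 4,270 = 425,250 kg.
Stage 1: m₀ = 425,250 kg, m_f = 425,250 − 264,000 = 161,250 kg; Δv = 313×9.80665×ln(2.637) = 3069.5×0.9697 ≈ 2977 m/s.
Stage 2: m₀ = 126,350 kg, m_f = 126,350 − 92,900 = 33,450 kg; Δv = 302×9.80665×ln(3.777) = 2961.6×1.3290 ≈ 3936 m/s.
Stage 3: m₀ = 26,750 kg, m_f = 26,750 − 20,800 = 5,950 kg; Δv = 431×9.80665×ln(4.496) = 4226.7×1.5031 ≈ 6353 m/s.
Total Δv = 2977 + 3936 + 6353 = 13266 m/s.

Δv ≈ 13.3 km/s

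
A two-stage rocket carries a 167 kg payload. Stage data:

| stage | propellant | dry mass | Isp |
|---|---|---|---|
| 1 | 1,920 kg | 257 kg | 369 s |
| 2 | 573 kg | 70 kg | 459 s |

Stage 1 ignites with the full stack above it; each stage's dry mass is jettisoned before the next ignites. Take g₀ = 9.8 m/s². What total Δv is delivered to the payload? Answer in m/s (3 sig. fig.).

Δv ≈ 9250 m/s

Ignition mass of stage 1 = 1,920+257 + 573+70 + 167 = 2,987 kg.
Stage 1: m₀ = 2,987 kg, m_f = 2,987 − 1,920 = 1,067 kg; Δv = 369×9.8×ln(2.799) = 3616.2×1.0294 ≈ 3723 m/s.
Stage 2: m₀ = 810 kg, m_f = 810 − 573 = 237 kg; Δv = 459×9.8×ln(3.418) = 4498.2×1.2290 ≈ 5528 m/s.
Total Δv = 3723 + 5528 = 9251 m/s.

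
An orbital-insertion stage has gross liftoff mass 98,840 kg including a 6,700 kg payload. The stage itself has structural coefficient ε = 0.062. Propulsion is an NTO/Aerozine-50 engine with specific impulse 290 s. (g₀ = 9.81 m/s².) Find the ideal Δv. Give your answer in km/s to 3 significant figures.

Δv ≈ 5.90 km/s

Stage wet mass = m₀ − payload = 98,840 − 6,700 = 92,140 kg.
Stage dry mass = ε × stage wet mass = 0.062 × 92,140 = 5,712.68 kg.
Burnout mass m_f = stage dry + payload = 5,712.68 + 6,700 = 12,412.68 kg.
v_e = Isp · g₀ = 290 × 9.81 = 2844.9 m/s.
Δv = v_e · ln(98,840/12,412.68) = 2844.9 × ln(7.963) = 2844.9 × 2.0748 ≈ 5903 m/s.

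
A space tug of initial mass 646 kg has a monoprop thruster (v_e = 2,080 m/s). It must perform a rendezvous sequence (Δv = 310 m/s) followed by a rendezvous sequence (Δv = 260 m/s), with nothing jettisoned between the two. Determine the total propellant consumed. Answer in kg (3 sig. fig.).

total propellant consumed ≈ 155 kg

After the first burn: m = 646 × exp(−310/2080.0) = 646 × 0.86154 = 556.555 kg.
After the second burn: m = 556.555 × exp(−260/2080.0) = 556.555 × 0.88250 = 491.16 kg.
Total propellant = m₀ − m_final = 646 − 491.16 = 154.84 kg.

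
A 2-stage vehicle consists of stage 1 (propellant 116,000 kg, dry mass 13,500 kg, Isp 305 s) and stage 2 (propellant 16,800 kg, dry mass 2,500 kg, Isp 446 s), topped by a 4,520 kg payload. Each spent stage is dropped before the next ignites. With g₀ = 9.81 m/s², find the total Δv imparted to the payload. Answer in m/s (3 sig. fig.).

Δv ≈ 9570 m/s

Ignition mass of stage 1 = 116,000+13,500 + 16,800+2,500 + 4,520 = 153,320 kg.
Stage 1: m₀ = 153,320 kg, m_f = 153,320 − 116,000 = 37,320 kg; Δv = 305×9.81×ln(4.108) = 2992.1×1.4130 ≈ 4228 m/s.
Stage 2: m₀ = 23,820 kg, m_f = 23,820 − 16,800 = 7,020 kg; Δv = 446×9.81×ln(3.393) = 4375.3×1.2218 ≈ 5346 m/s.
Total Δv = 4228 + 5346 = 9574 m/s.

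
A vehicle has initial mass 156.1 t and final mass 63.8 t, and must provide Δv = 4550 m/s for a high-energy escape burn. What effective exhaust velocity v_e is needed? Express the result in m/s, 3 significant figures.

ln(m₀/m_f) = ln(156100/63800) = ln(2.447) = 0.8947.
Rocket equation: v_e = Δv / ln(m₀/m_f) = 4550 / 0.8947 = 5085.3 m/s.

v_e ≈ 5090 m/s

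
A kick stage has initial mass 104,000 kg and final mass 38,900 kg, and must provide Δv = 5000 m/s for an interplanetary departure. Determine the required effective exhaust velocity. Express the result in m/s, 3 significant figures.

v_e ≈ 5080 m/s

ln(m₀/m_f) = ln(104000/38900) = ln(2.674) = 0.9834.
v_e = Δv / ln(m₀/m_f) = 5000 / 0.9834 = 5084.4 m/s.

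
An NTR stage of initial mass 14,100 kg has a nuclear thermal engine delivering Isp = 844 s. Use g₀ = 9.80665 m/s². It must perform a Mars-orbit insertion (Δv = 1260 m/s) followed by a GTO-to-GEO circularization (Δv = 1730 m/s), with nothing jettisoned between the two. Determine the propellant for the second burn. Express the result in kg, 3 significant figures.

propellant for the second burn ≈ 2280 kg

v_e = Isp · g₀ = 844 × 9.80665 = 8276.8 m/s.
After the first burn: m = 14100 × exp(−1260/8276.8) = 14100 × 0.85879 = 12,108.9 kg.
After the second burn: m = 12,108.9 × exp(−1730/8276.8) = 12,108.9 × 0.81138 = 9,824.92 kg.
Second-burn propellant = 12,108.9 − 9,824.92 = 2,283.98 kg.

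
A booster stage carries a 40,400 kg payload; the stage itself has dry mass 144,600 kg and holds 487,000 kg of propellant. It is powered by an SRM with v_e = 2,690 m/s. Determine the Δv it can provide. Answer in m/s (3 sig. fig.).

m₀ = payload + dry + propellant = 40,400 + 144,600 + 487,000 = 672,000 kg.
m_f = payload + dry = 40,400 + 144,600 = 185,000 kg.
From the ideal rocket equation, Δv = v_e · ln(m₀/m_f) = 2690.0 × ln(3.632) = 2690.0 × 1.2899 ≈ 3469.8 m/s.

Δv ≈ 3470 m/s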